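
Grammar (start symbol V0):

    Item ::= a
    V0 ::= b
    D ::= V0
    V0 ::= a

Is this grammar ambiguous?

Only V0 is reachable from V0; ignoring the rest: The reachable rules are right-linear with at most one rule per (nonterminal, next-terminal) pair. Each input token forces the next rule, so parsing is deterministic.

Unambiguous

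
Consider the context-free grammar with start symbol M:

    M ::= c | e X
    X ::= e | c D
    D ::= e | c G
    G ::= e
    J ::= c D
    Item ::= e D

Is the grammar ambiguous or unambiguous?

Only M, X, D, G are reachable from M; ignoring the rest: The reachable rules are right-linear with at most one rule per (nonterminal, next-terminal) pair. Each input token forces the next rule, so parsing is deterministic.

Unambiguous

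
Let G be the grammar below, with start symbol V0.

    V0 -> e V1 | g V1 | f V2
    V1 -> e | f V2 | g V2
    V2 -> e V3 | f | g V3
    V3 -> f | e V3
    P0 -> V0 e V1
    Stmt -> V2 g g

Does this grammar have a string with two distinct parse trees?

Unambiguous

Only V0, V1, V2, V3 are reachable from V0; ignoring the rest: Restricted to the reachable nonterminals, every rule has the form A → t or A → t B, and no two rules for the same A share a first terminal. The grammar encodes a DFA — one run per string.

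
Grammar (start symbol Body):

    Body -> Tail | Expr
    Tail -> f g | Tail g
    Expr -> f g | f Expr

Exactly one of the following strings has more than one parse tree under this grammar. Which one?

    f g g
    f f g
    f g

f g g: 1 tree
f f g: 1 tree
f g: 2 trees

f g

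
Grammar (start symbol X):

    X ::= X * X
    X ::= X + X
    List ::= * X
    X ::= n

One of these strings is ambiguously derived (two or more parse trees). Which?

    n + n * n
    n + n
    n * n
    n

n + n * n: 2 trees
n + n: 1 tree
n * n: 1 tree
n: 1 tree

n + n * n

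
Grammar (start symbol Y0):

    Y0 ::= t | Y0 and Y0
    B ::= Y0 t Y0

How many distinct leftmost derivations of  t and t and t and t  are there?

5

Parse trees for t and t and t and t:
  [Y0 [Y0 t] and [Y0 [Y0 t] and [Y0 [Y0 t] and [Y0 t]]]]
  [Y0 [Y0 t] and [Y0 [Y0 [Y0 t] and [Y0 t]] and [Y0 t]]]
  [Y0 [Y0 [Y0 t] and [Y0 t]] and [Y0 [Y0 t] and [Y0 t]]]
  [Y0 [Y0 [Y0 t] and [Y0 [Y0 t] and [Y0 t]]] and [Y0 t]]
  [Y0 [Y0 [Y0 [Y0 t] and [Y0 t]] and [Y0 t]] and [Y0 t]]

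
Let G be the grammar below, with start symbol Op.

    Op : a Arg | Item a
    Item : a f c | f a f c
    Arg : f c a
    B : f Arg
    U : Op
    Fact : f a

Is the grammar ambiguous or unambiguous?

Ambiguous

Witness: a f c a

Derivation 1: Op ⇒ a Arg ⇒ a f c a
Derivation 2: Op ⇒ Item a ⇒ a f c a

Two distinct leftmost derivations for the same string.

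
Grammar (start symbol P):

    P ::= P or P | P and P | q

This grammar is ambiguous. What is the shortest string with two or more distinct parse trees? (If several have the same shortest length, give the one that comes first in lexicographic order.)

q and q and q

length 1: no string has ≥2 trees
length 3: no string has ≥2 trees
length 5: q and q and q has 2 parse trees

Two derivations of q and q and q:
  P ⇒ P and P ⇒ P and P and P ⇒ q and P and P ⇒ q and q and P ⇒ q and q and q
  P ⇒ P and P ⇒ q and P ⇒ q and P and P ⇒ q and q and P ⇒ q and q and q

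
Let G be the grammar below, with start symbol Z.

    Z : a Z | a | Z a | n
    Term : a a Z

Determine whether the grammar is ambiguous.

Ambiguous

Witness: a a

Derivation 1: Z ⇒ a Z ⇒ a a
Derivation 2: Z ⇒ Z a ⇒ a a

Two distinct leftmost derivations for the same string.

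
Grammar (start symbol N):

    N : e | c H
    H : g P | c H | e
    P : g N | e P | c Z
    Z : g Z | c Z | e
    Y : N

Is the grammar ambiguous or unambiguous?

Unambiguous

Only N, H, P, Z are reachable from N; ignoring the rest: The reachable rules are right-linear with at most one rule per (nonterminal, next-terminal) pair. Each input token forces the next rule, so parsing is deterministic.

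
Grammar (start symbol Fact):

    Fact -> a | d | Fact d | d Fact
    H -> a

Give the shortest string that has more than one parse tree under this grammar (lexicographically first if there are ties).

d d

length 1: no string has ≥2 trees
length 2: d d has 2 parse trees

Two derivations of d d:
  Fact ⇒ Fact d ⇒ d d
  Fact ⇒ d Fact ⇒ d d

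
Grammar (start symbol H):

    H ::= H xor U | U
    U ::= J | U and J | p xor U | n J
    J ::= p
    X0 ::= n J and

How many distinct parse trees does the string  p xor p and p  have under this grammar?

3

Parse trees for p xor p and p:
  [H [H [U [J p]]] xor [U [U [J p]] and [J p]]]
  [H [U [U p xor [U [J p]]] and [J p]]]
  [H [U p xor [U [U [J p]] and [J p]]]]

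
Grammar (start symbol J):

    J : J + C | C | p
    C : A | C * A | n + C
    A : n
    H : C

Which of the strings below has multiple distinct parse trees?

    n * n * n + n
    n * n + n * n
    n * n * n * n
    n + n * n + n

n + n * n + n

n * n * n + n: 1 tree
n * n + n * n: 1 tree
n * n * n * n: 1 tree
n + n * n + n: 3 trees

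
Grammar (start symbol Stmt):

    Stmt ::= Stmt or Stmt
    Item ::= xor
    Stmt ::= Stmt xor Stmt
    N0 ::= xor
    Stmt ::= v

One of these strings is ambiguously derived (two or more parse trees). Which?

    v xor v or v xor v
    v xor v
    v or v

v xor v or v xor v: 5 trees
v xor v: 1 tree
v or v: 1 tree

v xor v or v xor v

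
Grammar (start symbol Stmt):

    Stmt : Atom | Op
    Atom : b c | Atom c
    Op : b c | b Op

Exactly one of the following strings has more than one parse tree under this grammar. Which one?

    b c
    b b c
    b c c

b c

b c: 2 trees
b b c: 1 tree
b c c: 1 tree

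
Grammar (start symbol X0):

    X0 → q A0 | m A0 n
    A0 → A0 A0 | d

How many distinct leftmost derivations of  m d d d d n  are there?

5

Parse trees for m d d d d n:
  [X0 m [A0 [A0 d] [A0 [A0 d] [A0 [A0 d] [A0 d]]]] n]
  [X0 m [A0 [A0 d] [A0 [A0 [A0 d] [A0 d]] [A0 d]]] n]
  [X0 m [A0 [A0 [A0 d] [A0 d]] [A0 [A0 d] [A0 d]]] n]
  [X0 m [A0 [A0 [A0 d] [A0 [A0 d] [A0 d]]] [A0 d]] n]
  [X0 m [A0 [A0 [A0 [A0 d] [A0 d]] [A0 d]] [A0 d]] n]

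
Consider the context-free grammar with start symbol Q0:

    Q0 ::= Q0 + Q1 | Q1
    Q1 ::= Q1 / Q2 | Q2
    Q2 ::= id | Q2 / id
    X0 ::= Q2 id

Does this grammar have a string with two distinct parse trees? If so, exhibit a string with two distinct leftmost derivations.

Ambiguous

Witness: id / id

Derivation 1: Q0 ⇒ Q1 ⇒ Q1 / Q2 ⇒ Q2 / Q2 ⇒ id / Q2 ⇒ id / id
Derivation 2: Q0 ⇒ Q1 ⇒ Q2 ⇒ Q2 / id ⇒ id / id

Two distinct leftmost derivations for the same string.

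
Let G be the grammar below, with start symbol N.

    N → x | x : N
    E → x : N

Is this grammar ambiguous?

Unambiguous

Only N is reachable from N; ignoring the rest: Right-recursive list with a separator: after each atom, whether the separator follows determines the rule. One parse per string.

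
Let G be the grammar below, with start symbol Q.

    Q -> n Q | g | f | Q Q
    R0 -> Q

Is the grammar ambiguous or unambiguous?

Ambiguous

Witness: f f f

Derivation 1: Q ⇒ Q Q ⇒ f Q ⇒ f Q Q ⇒ f f Q ⇒ f f f
Derivation 2: Q ⇒ Q Q ⇒ Q Q Q ⇒ f Q Q ⇒ f f Q ⇒ f f f

Two distinct leftmost derivations for the same string.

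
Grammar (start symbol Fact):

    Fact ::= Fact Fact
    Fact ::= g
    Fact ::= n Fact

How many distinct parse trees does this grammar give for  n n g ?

Parse trees for n n g:
  [Fact n [Fact n [Fact g]]]

1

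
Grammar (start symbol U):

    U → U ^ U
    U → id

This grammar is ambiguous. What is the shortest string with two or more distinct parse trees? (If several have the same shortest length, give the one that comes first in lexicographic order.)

id ^ id ^ id

length 1: no string has ≥2 trees
length 3: no string has ≥2 trees
length 5: id ^ id ^ id has 2 parse trees

Two derivations of id ^ id ^ id:
  U ⇒ U ^ U ⇒ U ^ U ^ U ⇒ id ^ U ^ U ⇒ id ^ id ^ U ⇒ id ^ id ^ id
  U ⇒ U ^ U ⇒ id ^ U ⇒ id ^ U ^ U ⇒ id ^ id ^ U ⇒ id ^ id ^ id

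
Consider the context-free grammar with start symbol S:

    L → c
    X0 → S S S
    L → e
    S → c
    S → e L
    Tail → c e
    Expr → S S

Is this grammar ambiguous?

Unambiguous

Only S, L are reachable from S; ignoring the rest: Each reachable nonterminal has at most one production per leading terminal, and all productions are right-linear; the derivation is determined token-by-token.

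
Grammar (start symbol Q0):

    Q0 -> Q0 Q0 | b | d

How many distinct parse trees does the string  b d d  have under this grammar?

Parse trees for b d d:
  [Q0 [Q0 b] [Q0 [Q0 d] [Q0 d]]]
  [Q0 [Q0 [Q0 b] [Q0 d]] [Q0 d]]

2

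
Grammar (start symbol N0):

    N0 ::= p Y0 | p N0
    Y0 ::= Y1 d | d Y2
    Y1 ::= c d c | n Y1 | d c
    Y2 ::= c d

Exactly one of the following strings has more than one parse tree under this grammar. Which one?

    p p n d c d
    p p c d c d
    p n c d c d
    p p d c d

p p d c d

p p n d c d: 1 tree
p p c d c d: 1 tree
p n c d c d: 1 tree
p p d c d: 2 trees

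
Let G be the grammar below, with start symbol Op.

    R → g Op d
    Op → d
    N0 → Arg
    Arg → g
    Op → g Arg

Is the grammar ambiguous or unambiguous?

Unambiguous

(R, N0 are unreachable from Op, so their rules don't affect L(Op).) Each reachable nonterminal has at most one production per leading terminal, and all productions are right-linear; the derivation is determined token-by-token.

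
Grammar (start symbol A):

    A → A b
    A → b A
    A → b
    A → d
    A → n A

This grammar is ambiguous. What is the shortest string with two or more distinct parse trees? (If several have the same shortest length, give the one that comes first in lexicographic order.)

length 1: no string has ≥2 trees
length 2: b b has 2 parse trees

Two derivations of b b:
  A ⇒ A b ⇒ b b
  A ⇒ b A ⇒ b b

b b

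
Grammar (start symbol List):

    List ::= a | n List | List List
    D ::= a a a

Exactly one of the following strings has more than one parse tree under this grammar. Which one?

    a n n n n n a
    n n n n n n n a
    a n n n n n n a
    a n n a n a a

a n n n n n a: 1 tree
n n n n n n n a: 1 tree
a n n n n n n a: 1 tree
a n n a n a a: 18 trees

a n n a n a a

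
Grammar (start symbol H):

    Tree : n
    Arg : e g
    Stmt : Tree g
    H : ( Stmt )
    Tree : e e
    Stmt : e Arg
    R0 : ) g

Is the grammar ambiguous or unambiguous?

Ambiguous

Witness: ( e e g )

Derivation 1: H ⇒ ( Stmt ) ⇒ ( Tree g ) ⇒ ( e e g )
Derivation 2: H ⇒ ( Stmt ) ⇒ ( e Arg ) ⇒ ( e e g )

Two distinct leftmost derivations for the same string.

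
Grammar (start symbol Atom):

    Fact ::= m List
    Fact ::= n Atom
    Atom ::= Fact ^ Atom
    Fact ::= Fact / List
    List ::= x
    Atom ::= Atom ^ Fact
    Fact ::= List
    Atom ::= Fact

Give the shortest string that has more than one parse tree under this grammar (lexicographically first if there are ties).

length 1: no string has ≥2 trees
length 2: no string has ≥2 trees
length 3: x ^ x has 2 parse trees

Two derivations of x ^ x:
  Atom ⇒ Fact ^ Atom ⇒ List ^ Atom ⇒ x ^ Atom ⇒ x ^ Fact ⇒ x ^ List ⇒ x ^ x
  Atom ⇒ Atom ^ Fact ⇒ Fact ^ Fact ⇒ List ^ Fact ⇒ x ^ Fact ⇒ x ^ List ⇒ x ^ x

x ^ x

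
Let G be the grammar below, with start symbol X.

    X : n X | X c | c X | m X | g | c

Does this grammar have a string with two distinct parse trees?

Witness: c c

Derivation 1: X ⇒ X c ⇒ c c
Derivation 2: X ⇒ c X ⇒ c c

Two distinct leftmost derivations for the same string.

Ambiguous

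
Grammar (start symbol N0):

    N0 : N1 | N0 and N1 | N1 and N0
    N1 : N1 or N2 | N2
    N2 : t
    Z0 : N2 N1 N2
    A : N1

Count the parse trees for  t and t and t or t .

4

Parse trees for t and t and t or t:
  [N0 [N0 [N0 [N1 [N2 t]]] and [N1 [N2 t]]] and [N1 [N1 [N2 t]] or [N2 t]]]
  [N0 [N0 [N1 [N2 t]] and [N0 [N1 [N2 t]]]] and [N1 [N1 [N2 t]] or [N2 t]]]
  [N0 [N1 [N2 t]] and [N0 [N0 [N1 [N2 t]]] and [N1 [N1 [N2 t]] or [N2 t]]]]
  [N0 [N1 [N2 t]] and [N0 [N1 [N2 t]] and [N0 [N1 [N1 [N2 t]] or [N2 t]]]]]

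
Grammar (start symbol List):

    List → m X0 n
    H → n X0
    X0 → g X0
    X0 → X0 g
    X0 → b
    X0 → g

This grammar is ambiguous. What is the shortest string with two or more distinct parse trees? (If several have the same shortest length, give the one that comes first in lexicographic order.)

length 3: no string has ≥2 trees
length 4: m g g n has 2 parse trees

Two derivations of m g g n:
  List ⇒ m X0 n ⇒ m g X0 n ⇒ m g g n
  List ⇒ m X0 n ⇒ m X0 g n ⇒ m g g n

m g g n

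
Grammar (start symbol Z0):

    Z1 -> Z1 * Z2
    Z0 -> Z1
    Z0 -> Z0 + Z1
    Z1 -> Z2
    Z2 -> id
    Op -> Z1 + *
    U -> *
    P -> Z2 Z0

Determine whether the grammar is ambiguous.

Unambiguous

Only Z0, Z1, Z2 are reachable from Z0; ignoring the rest: Z0 → Z0 + Z1 | Z1  ;  Z1 → Z1 * Z2 | Z2  — a left-associative chain with Z2 at the bottom. Each string factors uniquely by precedence.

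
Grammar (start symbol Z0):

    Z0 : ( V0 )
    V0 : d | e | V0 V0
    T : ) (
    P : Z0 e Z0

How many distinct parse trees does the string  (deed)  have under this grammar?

5

Parse trees for (deed):
  [Z0 ( [V0 [V0 d] [V0 [V0 e] [V0 [V0 e] [V0 d]]]] )]
  [Z0 ( [V0 [V0 d] [V0 [V0 [V0 e] [V0 e]] [V0 d]]] )]
  [Z0 ( [V0 [V0 [V0 d] [V0 e]] [V0 [V0 e] [V0 d]]] )]
  [Z0 ( [V0 [V0 [V0 d] [V0 [V0 e] [V0 e]]] [V0 d]] )]
  [Z0 ( [V0 [V0 [V0 [V0 d] [V0 e]] [V0 e]] [V0 d]] )]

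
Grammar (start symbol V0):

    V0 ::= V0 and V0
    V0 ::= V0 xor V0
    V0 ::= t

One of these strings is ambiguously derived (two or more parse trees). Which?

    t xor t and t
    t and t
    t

t xor t and t

t xor t and t: 2 trees
t and t: 1 tree
t: 1 tree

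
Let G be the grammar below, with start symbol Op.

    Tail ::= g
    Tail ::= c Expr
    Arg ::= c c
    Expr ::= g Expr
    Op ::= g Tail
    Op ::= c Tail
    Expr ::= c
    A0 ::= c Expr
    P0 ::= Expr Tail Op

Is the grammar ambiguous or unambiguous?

Only Op, Tail, Expr are reachable from Op; ignoring the rest: Restricted to the reachable nonterminals, every rule has the form A → t or A → t B, and no two rules for the same A share a first terminal. The grammar encodes a DFA — one run per string.

Unambiguous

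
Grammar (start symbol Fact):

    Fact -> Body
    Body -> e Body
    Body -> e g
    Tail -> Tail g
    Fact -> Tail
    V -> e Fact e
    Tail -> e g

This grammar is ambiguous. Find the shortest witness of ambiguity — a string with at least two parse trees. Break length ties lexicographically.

length 2: e g has 2 parse trees

Two derivations of e g:
  Fact ⇒ Body ⇒ e g
  Fact ⇒ Tail ⇒ e g

e g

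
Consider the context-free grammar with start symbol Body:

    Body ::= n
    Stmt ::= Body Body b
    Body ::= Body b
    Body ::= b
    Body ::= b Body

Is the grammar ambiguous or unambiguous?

Ambiguous

Witness: b b

Derivation 1: Body ⇒ Body b ⇒ b b
Derivation 2: Body ⇒ b Body ⇒ b b

Two distinct leftmost derivations for the same string.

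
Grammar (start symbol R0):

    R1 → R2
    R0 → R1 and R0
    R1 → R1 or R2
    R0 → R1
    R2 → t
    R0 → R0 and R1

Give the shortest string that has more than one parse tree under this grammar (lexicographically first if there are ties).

t and t

length 1: no string has ≥2 trees
length 3: t and t has 2 parse trees

Two derivations of t and t:
  R0 ⇒ R1 and R0 ⇒ R2 and R0 ⇒ t and R0 ⇒ t and R1 ⇒ t and R2 ⇒ t and t
  R0 ⇒ R0 and R1 ⇒ R1 and R1 ⇒ R2 and R1 ⇒ t and R1 ⇒ t and R2 ⇒ t and t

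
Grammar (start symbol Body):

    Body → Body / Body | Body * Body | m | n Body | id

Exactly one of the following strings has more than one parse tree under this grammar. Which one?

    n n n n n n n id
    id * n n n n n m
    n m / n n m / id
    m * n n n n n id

n n n n n n n id: 1 tree
id * n n n n n m: 1 tree
n m / n n m / id: 9 trees
m * n n n n n id: 1 tree

n m / n n m / id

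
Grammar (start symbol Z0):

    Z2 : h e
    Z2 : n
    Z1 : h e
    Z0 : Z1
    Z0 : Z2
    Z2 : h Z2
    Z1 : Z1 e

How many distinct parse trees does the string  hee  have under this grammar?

Parse trees for hee:
  [Z0 [Z1 [Z1 h e] e]]

1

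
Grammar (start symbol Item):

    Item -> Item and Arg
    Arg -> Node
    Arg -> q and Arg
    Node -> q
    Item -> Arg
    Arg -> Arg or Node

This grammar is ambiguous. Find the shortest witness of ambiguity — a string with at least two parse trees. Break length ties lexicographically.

q and q

length 1: no string has ≥2 trees
length 3: q and q has 2 parse trees

Two derivations of q and q:
  Item ⇒ Item and Arg ⇒ Arg and Arg ⇒ Node and Arg ⇒ q and Arg ⇒ q and Node ⇒ q and q
  Item ⇒ Arg ⇒ q and Arg ⇒ q and Node ⇒ q and q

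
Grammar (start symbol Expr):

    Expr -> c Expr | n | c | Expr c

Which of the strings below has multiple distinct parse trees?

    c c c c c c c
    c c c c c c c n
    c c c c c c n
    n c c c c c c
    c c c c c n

c c c c c c c

c c c c c c c: 64 trees
c c c c c c c n: 1 tree
c c c c c c n: 1 tree
n c c c c c c: 1 tree
c c c c c n: 1 tree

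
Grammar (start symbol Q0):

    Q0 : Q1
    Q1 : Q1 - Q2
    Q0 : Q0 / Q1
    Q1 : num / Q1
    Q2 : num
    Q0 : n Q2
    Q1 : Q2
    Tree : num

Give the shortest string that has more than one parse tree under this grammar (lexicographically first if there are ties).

num / num

length 1: no string has ≥2 trees
length 2: no string has ≥2 trees
length 3: num / num has 2 parse trees

Two derivations of num / num:
  Q0 ⇒ Q1 ⇒ num / Q1 ⇒ num / Q2 ⇒ num / num
  Q0 ⇒ Q0 / Q1 ⇒ Q1 / Q1 ⇒ Q2 / Q1 ⇒ num / Q1 ⇒ num / Q2 ⇒ num / num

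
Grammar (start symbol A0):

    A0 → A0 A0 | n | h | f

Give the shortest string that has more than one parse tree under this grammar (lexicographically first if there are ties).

length 1: no string has ≥2 trees
length 2: no string has ≥2 trees
length 3: f f f has 2 parse trees

Two derivations of f f f:
  A0 ⇒ A0 A0 ⇒ A0 A0 A0 ⇒ f A0 A0 ⇒ f f A0 ⇒ f f f
  A0 ⇒ A0 A0 ⇒ f A0 ⇒ f A0 A0 ⇒ f f A0 ⇒ f f f

f f f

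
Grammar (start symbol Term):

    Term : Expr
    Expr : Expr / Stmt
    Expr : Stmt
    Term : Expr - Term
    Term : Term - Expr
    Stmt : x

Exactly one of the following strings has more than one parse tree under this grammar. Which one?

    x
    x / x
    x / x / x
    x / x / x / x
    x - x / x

x: 1 tree
x / x: 1 tree
x / x / x: 1 tree
x / x / x / x: 1 tree
x - x / x: 2 trees

x - x / x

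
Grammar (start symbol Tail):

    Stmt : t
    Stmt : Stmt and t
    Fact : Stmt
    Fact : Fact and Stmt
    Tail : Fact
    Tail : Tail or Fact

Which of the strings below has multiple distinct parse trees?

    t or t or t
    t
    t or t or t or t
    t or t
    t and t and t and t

t and t and t and t

t or t or t: 1 tree
t: 1 tree
t or t or t or t: 1 tree
t or t: 1 tree
t and t and t and t: 8 trees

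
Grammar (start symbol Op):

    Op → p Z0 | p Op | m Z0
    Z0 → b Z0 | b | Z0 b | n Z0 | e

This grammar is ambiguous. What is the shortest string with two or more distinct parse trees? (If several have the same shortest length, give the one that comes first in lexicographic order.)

m b b

length 2: no string has ≥2 trees
length 3: m b b has 2 parse trees

Two derivations of m b b:
  Op ⇒ m Z0 ⇒ m b Z0 ⇒ m b b
  Op ⇒ m Z0 ⇒ m Z0 b ⇒ m b b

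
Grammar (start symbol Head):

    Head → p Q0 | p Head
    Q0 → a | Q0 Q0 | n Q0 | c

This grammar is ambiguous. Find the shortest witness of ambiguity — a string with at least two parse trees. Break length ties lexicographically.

length 2: no string has ≥2 trees
length 3: no string has ≥2 trees
length 4: p a a a has 2 parse trees

Two derivations of p a a a:
  Head ⇒ p Q0 ⇒ p Q0 Q0 ⇒ p a Q0 ⇒ p a Q0 Q0 ⇒ p a a Q0 ⇒ p a a a
  Head ⇒ p Q0 ⇒ p Q0 Q0 ⇒ p Q0 Q0 Q0 ⇒ p a Q0 Q0 ⇒ p a a Q0 ⇒ p a a a

p a a a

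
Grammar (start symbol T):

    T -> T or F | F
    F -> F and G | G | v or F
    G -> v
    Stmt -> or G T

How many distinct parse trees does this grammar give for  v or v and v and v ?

Parse trees for v or v and v and v:
  [T [T [F [G v]]] or [F [F [F [G v]] and [G v]] and [G v]]]
  [T [F [F [F v or [F [G v]]] and [G v]] and [G v]]]
  [T [F [F v or [F [F [G v]] and [G v]]] and [G v]]]
  [T [F v or [F [F [F [G v]] and [G v]] and [G v]]]]

4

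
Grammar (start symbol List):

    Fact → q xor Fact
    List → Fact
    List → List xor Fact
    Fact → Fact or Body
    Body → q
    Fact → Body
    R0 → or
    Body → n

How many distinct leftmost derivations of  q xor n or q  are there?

3

Parse trees for q xor n or q:
  [List [Fact q xor [Fact [Fact [Body n]] or [Body q]]]]
  [List [Fact [Fact q xor [Fact [Body n]]] or [Body q]]]
  [List [List [Fact [Body q]]] xor [Fact [Fact [Body n]] or [Body q]]]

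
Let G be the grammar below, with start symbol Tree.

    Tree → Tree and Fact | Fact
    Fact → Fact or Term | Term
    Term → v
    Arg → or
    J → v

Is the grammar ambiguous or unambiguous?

(Arg, J are unreachable from Tree, so their rules don't affect L(Tree).) The grammar is stratified — Tree handles 'and' (left-recursive), Fact handles 'or', Term atoms. Each operator has a fixed associativity and precedence level, so every string has one parse.

Unambiguous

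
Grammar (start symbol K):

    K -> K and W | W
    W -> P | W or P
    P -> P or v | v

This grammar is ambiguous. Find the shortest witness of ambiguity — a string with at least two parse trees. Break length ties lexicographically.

length 1: no string has ≥2 trees
length 3: v or v has 2 parse trees

Two derivations of v or v:
  K ⇒ W ⇒ P ⇒ P or v ⇒ v or v
  K ⇒ W ⇒ W or P ⇒ P or P ⇒ v or P ⇒ v or v

v or v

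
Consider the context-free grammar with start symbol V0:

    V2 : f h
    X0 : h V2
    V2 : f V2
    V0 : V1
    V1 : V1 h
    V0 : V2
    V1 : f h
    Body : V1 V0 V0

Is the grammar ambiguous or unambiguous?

Witness: f h

Derivation 1: V0 ⇒ V1 ⇒ f h
Derivation 2: V0 ⇒ V2 ⇒ f h

Two distinct leftmost derivations for the same string.

Ambiguous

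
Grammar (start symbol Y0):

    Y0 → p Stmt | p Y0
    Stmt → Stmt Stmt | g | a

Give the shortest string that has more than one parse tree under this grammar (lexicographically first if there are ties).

length 2: no string has ≥2 trees
length 3: no string has ≥2 trees
length 4: p a a a has 2 parse trees

Two derivations of p a a a:
  Y0 ⇒ p Stmt ⇒ p Stmt Stmt ⇒ p Stmt Stmt Stmt ⇒ p a Stmt Stmt ⇒ p a a Stmt ⇒ p a a a
  Y0 ⇒ p Stmt ⇒ p Stmt Stmt ⇒ p a Stmt ⇒ p a Stmt Stmt ⇒ p a a Stmt ⇒ p a a a

p a a a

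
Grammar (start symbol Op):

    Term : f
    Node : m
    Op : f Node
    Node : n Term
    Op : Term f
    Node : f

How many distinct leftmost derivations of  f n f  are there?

1

Parse trees for f n f:
  [Op f [Node n [Term f]]]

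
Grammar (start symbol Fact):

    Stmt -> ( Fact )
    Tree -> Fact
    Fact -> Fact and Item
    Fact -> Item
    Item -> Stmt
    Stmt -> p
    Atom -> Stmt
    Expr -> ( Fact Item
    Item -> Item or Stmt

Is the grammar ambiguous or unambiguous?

Unambiguous

Only Fact, Item, Stmt are reachable from Fact; ignoring the rest: The grammar is stratified — Fact handles 'and' (left-recursive), Item handles 'or', Stmt atoms. Each operator has a fixed associativity and precedence level, so every string has one parse.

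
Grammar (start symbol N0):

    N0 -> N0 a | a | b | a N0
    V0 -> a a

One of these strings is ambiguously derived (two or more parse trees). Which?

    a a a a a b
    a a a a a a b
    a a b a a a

a a a a a b: 1 tree
a a a a a a b: 1 tree
a a b a a a: 10 trees

a a b a a a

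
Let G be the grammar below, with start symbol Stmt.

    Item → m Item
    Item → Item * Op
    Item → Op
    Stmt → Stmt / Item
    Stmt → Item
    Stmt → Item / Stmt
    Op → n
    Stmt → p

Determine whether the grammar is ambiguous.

Witness: n / n

Derivation 1: Stmt ⇒ Stmt / Item ⇒ Item / Item ⇒ Op / Item ⇒ n / Item ⇒ n / Op ⇒ n / n
Derivation 2: Stmt ⇒ Item / Stmt ⇒ Op / Stmt ⇒ n / Stmt ⇒ n / Item ⇒ n / Op ⇒ n / n

Two distinct leftmost derivations for the same string.

Ambiguous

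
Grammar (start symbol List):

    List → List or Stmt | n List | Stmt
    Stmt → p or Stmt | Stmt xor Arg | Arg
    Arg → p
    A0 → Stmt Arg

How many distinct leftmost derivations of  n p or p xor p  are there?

Parse trees for n p or p xor p:
  [List [List n [List [Stmt [Arg p]]]] or [Stmt [Stmt [Arg p]] xor [Arg p]]]
  [List n [List [List [Stmt [Arg p]]] or [Stmt [Stmt [Arg p]] xor [Arg p]]]]
  [List n [List [Stmt p or [Stmt [Stmt [Arg p]] xor [Arg p]]]]]
  [List n [List [Stmt [Stmt p or [Stmt [Arg p]]] xor [Arg p]]]]

4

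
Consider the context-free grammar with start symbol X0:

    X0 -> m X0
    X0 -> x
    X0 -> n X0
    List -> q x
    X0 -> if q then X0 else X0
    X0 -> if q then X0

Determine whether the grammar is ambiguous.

Ambiguous

Witness: if q then if q then x else x

Derivation 1: X0 ⇒ if q then X0 else X0 ⇒ if q then if q then X0 else X0 ⇒ if q then if q then x else X0 ⇒ if q then if q then x else x
Derivation 2: X0 ⇒ if q then X0 ⇒ if q then if q then X0 else X0 ⇒ if q then if q then x else X0 ⇒ if q then if q then x else x

Two distinct leftmost derivations for the same string.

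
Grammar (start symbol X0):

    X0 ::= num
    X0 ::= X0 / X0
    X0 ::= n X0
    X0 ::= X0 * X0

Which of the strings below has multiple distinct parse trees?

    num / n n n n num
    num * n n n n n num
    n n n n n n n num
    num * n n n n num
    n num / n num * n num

num / n n n n num: 1 tree
num * n n n n n num: 1 tree
n n n n n n n num: 1 tree
num * n n n n num: 1 tree
n num / n num * n num: 7 trees

n num / n num * n num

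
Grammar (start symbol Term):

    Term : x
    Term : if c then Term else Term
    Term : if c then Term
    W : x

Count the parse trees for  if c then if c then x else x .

2

Parse trees for if c then if c then x else x:
  [Term if c then [Term if c then [Term x]] else [Term x]]
  [Term if c then [Term if c then [Term x] else [Term x]]]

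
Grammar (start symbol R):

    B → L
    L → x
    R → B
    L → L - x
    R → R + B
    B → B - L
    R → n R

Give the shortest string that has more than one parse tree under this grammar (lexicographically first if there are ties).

length 1: no string has ≥2 trees
length 2: no string has ≥2 trees
length 3: x - x has 2 parse trees

Two derivations of x - x:
  R ⇒ B ⇒ L ⇒ L - x ⇒ x - x
  R ⇒ B ⇒ B - L ⇒ L - L ⇒ x - L ⇒ x - x

x - x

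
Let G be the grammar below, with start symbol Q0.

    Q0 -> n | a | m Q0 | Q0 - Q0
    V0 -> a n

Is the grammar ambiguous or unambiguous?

Witness: m a - a

Derivation 1: Q0 ⇒ m Q0 ⇒ m Q0 - Q0 ⇒ m a - Q0 ⇒ m a - a
Derivation 2: Q0 ⇒ Q0 - Q0 ⇒ m Q0 - Q0 ⇒ m a - Q0 ⇒ m a - a

Two distinct leftmost derivations for the same string.

Ambiguous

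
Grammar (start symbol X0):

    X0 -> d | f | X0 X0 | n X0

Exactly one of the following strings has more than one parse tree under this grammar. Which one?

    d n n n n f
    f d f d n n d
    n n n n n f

d n n n n f: 1 tree
f d f d n n d: 14 trees
n n n n n f: 1 tree

f d f d n n d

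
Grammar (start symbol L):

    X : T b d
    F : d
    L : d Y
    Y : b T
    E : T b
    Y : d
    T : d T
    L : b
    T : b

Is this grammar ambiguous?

Unambiguous

Only L, Y, T are reachable from L; ignoring the rest: Restricted to the reachable nonterminals, every rule has the form A → t or A → t B, and no two rules for the same A share a first terminal. The grammar encodes a DFA — one run per string.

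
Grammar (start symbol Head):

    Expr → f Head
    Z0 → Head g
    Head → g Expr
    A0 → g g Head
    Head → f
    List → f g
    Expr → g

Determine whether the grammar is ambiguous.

Only Head, Expr are reachable from Head; ignoring the rest: The reachable rules are right-linear with at most one rule per (nonterminal, next-terminal) pair. Each input token forces the next rule, so parsing is deterministic.

Unambiguous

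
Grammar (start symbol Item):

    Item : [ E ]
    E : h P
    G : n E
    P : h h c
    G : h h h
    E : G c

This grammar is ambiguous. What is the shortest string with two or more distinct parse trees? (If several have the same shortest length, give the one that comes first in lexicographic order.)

[ h h h c ]

length 6: [ h h h c ] has 2 parse trees

Two derivations of [ h h h c ]:
  Item ⇒ [ E ] ⇒ [ h P ] ⇒ [ h h h c ]
  Item ⇒ [ E ] ⇒ [ G c ] ⇒ [ h h h c ]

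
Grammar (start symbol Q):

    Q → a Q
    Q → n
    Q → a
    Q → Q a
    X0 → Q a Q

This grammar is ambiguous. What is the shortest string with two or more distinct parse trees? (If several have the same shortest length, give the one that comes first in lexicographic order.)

length 1: no string has ≥2 trees
length 2: a a has 2 parse trees

Two derivations of a a:
  Q ⇒ a Q ⇒ a a
  Q ⇒ Q a ⇒ a a

a a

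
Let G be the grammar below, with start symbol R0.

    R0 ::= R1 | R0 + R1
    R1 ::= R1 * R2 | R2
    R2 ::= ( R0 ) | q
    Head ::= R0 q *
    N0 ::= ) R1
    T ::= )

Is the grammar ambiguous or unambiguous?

Unambiguous

(Head, N0, T are unreachable from R0, so their rules don't affect L(R0).) This is a standard precedence ladder (R0 over R1 over R2), with each level left-recursive on its own operator ('+' at R0, '*' at R1). That structure is LR(1), hence unambiguous.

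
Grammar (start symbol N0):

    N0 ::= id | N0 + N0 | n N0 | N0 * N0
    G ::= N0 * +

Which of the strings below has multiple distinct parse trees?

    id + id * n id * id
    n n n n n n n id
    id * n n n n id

id + id * n id * id

id + id * n id * id: 7 trees
n n n n n n n id: 1 tree
id * n n n n id: 1 tree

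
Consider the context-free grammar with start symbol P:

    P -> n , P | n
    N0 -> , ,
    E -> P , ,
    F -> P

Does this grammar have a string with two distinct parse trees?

Unambiguous

Only P is reachable from P; ignoring the rest: The reachable grammar is A → atom sep A | atom. Each atom is followed by either the separator (recurse) or end-of-string (stop) — no choice point.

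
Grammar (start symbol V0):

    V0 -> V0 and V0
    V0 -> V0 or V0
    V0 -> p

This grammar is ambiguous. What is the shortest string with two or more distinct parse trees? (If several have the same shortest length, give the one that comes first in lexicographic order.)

length 1: no string has ≥2 trees
length 3: no string has ≥2 trees
length 5: p and p and p has 2 parse trees

Two derivations of p and p and p:
  V0 ⇒ V0 and V0 ⇒ V0 and V0 and V0 ⇒ p and V0 and V0 ⇒ p and p and V0 ⇒ p and p and p
  V0 ⇒ V0 and V0 ⇒ p and V0 ⇒ p and V0 and V0 ⇒ p and p and V0 ⇒ p and p and p

p and p and p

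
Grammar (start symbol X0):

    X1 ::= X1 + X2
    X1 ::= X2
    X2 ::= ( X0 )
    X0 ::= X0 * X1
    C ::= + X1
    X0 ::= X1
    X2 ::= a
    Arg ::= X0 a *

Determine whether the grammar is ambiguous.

Unambiguous

(Arg, C are unreachable from X0, so their rules don't affect L(X0).) X0 → X0 * X1 | X1  ;  X1 → X1 + X2 | X2  — a left-associative chain with X2 at the bottom. Each string factors uniquely by precedence.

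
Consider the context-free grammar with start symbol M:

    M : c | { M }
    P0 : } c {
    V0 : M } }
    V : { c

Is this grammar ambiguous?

Unambiguous

Only M is reachable from M; ignoring the rest: L(M) is { openⁿ atom closeⁿ : n ≥ 0 }. The bracket depth fixes n, and the derivation is forced at every step.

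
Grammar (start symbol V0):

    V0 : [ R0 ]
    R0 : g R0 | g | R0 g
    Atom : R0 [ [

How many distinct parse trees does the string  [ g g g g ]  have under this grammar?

Parse trees for [ g g g g ]:
  [V0 [ [R0 g [R0 g [R0 g [R0 g]]]] ]]
  [V0 [ [R0 g [R0 g [R0 [R0 g] g]]] ]]
  [V0 [ [R0 g [R0 [R0 g [R0 g]] g]] ]]
  [V0 [ [R0 g [R0 [R0 [R0 g] g] g]] ]]
  [V0 [ [R0 [R0 g [R0 g [R0 g]]] g] ]]
  [V0 [ [R0 [R0 g [R0 [R0 g] g]] g] ]]
  [V0 [ [R0 [R0 [R0 g [R0 g]] g] g] ]]
  [V0 [ [R0 [R0 [R0 [R0 g] g] g] g] ]]

8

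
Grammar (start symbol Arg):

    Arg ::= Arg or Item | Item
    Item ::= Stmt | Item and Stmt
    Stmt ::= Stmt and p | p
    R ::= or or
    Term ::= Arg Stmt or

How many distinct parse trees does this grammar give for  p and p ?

2

Parse trees for p and p:
  [Arg [Item [Stmt [Stmt p] and p]]]
  [Arg [Item [Item [Stmt p]] and [Stmt p]]]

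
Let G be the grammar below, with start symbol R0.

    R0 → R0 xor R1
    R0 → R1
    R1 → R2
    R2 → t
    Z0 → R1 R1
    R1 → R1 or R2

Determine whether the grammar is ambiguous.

Unambiguous

(Z0 is unreachable from R0, so its rules don't affect L(R0).) The grammar is stratified — R0 handles 'xor' (left-recursive), R1 handles 'or', R2 atoms. Each operator has a fixed associativity and precedence level, so every string has one parse.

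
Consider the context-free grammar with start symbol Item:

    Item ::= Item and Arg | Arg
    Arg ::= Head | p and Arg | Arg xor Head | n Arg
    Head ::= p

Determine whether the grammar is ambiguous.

Witness: p and p

Derivation 1: Item ⇒ Item and Arg ⇒ Arg and Arg ⇒ Head and Arg ⇒ p and Arg ⇒ p and Head ⇒ p and p
Derivation 2: Item ⇒ Arg ⇒ p and Arg ⇒ p and Head ⇒ p and p

Two distinct leftmost derivations for the same string.

Ambiguous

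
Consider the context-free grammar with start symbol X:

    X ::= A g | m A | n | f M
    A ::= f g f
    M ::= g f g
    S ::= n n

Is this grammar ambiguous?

Witness: f g f g

Derivation 1: X ⇒ A g ⇒ f g f g
Derivation 2: X ⇒ f M ⇒ f g f g

Two distinct leftmost derivations for the same string.

Ambiguous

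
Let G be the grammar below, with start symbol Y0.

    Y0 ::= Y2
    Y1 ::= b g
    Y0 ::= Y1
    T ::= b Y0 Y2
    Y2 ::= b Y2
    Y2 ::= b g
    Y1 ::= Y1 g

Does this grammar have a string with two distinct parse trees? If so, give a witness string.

Ambiguous

Witness: b g

Derivation 1: Y0 ⇒ Y2 ⇒ b g
Derivation 2: Y0 ⇒ Y1 ⇒ b g

Two distinct leftmost derivations for the same string.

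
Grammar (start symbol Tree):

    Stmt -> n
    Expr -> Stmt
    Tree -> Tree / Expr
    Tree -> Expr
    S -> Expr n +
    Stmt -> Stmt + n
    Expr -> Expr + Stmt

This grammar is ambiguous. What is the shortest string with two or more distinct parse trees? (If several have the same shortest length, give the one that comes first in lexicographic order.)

length 1: no string has ≥2 trees
length 3: n + n has 2 parse trees

Two derivations of n + n:
  Tree ⇒ Expr ⇒ Stmt ⇒ Stmt + n ⇒ n + n
  Tree ⇒ Expr ⇒ Expr + Stmt ⇒ Stmt + Stmt ⇒ n + Stmt ⇒ n + n

n + n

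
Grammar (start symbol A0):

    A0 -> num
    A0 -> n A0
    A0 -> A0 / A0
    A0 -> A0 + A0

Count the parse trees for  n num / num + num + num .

14

Parse trees for n num / num + num + num (showing first 6 of 14):
  [A0 n [A0 [A0 num] / [A0 [A0 num] + [A0 [A0 num] + [A0 num]]]]]
  [A0 n [A0 [A0 num] / [A0 [A0 [A0 num] + [A0 num]] + [A0 num]]]]
  [A0 n [A0 [A0 [A0 num] / [A0 num]] + [A0 [A0 num] + [A0 num]]]]
  [A0 n [A0 [A0 [A0 num] / [A0 [A0 num] + [A0 num]]] + [A0 num]]]
  [A0 n [A0 [A0 [A0 [A0 num] / [A0 num]] + [A0 num]] + [A0 num]]]
  [A0 [A0 n [A0 num]] / [A0 [A0 num] + [A0 [A0 num] + [A0 num]]]]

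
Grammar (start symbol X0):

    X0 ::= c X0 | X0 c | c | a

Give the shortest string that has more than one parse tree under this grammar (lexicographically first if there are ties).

length 1: no string has ≥2 trees
length 2: c c has 2 parse trees

Two derivations of c c:
  X0 ⇒ c X0 ⇒ c c
  X0 ⇒ X0 c ⇒ c c

c c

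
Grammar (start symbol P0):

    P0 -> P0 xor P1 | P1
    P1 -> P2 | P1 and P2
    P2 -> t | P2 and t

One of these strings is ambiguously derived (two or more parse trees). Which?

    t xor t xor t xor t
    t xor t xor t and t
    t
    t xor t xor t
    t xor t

t xor t xor t xor t: 1 tree
t xor t xor t and t: 2 trees
t: 1 tree
t xor t xor t: 1 tree
t xor t: 1 tree

t xor t xor t and t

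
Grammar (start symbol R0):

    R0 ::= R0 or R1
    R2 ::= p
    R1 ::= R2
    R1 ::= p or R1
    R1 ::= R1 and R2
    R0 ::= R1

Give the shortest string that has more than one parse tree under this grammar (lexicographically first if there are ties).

length 1: no string has ≥2 trees
length 3: p or p has 2 parse trees

Two derivations of p or p:
  R0 ⇒ R0 or R1 ⇒ R1 or R1 ⇒ R2 or R1 ⇒ p or R1 ⇒ p or R2 ⇒ p or p
  R0 ⇒ R1 ⇒ p or R1 ⇒ p or R2 ⇒ p or p

p or p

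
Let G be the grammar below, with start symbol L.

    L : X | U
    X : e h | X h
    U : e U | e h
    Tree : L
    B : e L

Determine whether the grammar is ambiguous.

Ambiguous

Witness: e h

Derivation 1: L ⇒ X ⇒ e h
Derivation 2: L ⇒ U ⇒ e h

Two distinct leftmost derivations for the same string.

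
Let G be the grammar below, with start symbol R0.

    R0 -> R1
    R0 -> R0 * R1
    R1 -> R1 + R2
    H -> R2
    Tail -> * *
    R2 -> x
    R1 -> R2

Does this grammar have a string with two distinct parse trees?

(Tail, H are unreachable from R0, so their rules don't affect L(R0).) R0 → R0 * R1 | R1  ;  R1 → R1 + R2 | R2  — a left-associative chain with R2 at the bottom. Each string factors uniquely by precedence.

Unambiguous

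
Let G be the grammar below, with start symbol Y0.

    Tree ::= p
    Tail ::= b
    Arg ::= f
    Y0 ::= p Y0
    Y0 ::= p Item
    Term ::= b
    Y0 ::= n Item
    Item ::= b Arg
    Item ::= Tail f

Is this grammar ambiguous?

Ambiguous

Witness: n b f

Derivation 1: Y0 ⇒ n Item ⇒ n b Arg ⇒ n b f
Derivation 2: Y0 ⇒ n Item ⇒ n Tail f ⇒ n b f

Two distinct leftmost derivations for the same string.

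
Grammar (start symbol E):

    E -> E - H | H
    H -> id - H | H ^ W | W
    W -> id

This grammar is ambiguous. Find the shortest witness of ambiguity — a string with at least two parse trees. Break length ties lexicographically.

id - id

length 1: no string has ≥2 trees
length 3: id - id has 2 parse trees

Two derivations of id - id:
  E ⇒ E - H ⇒ H - H ⇒ W - H ⇒ id - H ⇒ id - W ⇒ id - id
  E ⇒ H ⇒ id - H ⇒ id - W ⇒ id - id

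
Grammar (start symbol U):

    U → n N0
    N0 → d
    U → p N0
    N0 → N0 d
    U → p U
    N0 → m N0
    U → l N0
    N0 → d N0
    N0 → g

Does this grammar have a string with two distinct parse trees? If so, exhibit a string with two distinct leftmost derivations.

Witness: l d d

Derivation 1: U ⇒ l N0 ⇒ l N0 d ⇒ l d d
Derivation 2: U ⇒ l N0 ⇒ l d N0 ⇒ l d d

Two distinct leftmost derivations for the same string.

Ambiguous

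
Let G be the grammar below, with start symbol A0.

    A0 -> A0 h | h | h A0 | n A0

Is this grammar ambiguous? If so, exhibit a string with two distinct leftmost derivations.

Witness: h h

Derivation 1: A0 ⇒ A0 h ⇒ h h
Derivation 2: A0 ⇒ h A0 ⇒ h h

Two distinct leftmost derivations for the same string.

Ambiguous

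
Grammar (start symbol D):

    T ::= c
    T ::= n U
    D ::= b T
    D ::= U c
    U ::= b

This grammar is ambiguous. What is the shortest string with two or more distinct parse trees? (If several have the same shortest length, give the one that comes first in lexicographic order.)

length 2: b c has 2 parse trees

Two derivations of b c:
  D ⇒ b T ⇒ b c
  D ⇒ U c ⇒ b c

b c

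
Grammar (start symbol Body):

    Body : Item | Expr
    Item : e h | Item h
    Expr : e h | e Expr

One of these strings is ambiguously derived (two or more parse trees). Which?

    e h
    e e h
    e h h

e h: 2 trees
e e h: 1 tree
e h h: 1 tree

e h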